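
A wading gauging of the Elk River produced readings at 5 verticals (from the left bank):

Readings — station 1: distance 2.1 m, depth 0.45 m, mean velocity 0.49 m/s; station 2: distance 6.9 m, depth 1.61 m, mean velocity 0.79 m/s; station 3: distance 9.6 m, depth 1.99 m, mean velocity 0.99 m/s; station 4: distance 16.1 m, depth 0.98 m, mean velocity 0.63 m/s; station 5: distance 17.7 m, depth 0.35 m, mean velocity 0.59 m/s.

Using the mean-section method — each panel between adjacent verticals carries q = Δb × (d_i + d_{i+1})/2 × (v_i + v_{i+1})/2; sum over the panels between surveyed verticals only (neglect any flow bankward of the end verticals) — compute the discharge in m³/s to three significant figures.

Panel 1-2: Δb = 4.8 m, d̄ = (0.45+1.61)/2 = 1.03, v̄ = (0.49+0.79)/2 = 0.64 → q = 4.8×1.03×0.64 = 3.164 m³/s
Panel 2-3: Δb = 2.7 m, d̄ = (1.61+1.99)/2 = 1.8, v̄ = (0.79+0.99)/2 = 0.89 → q = 2.7×1.8×0.89 = 4.325 m³/s
Panel 3-4: Δb = 6.5 m, d̄ = (1.99+0.98)/2 = 1.485, v̄ = (0.99+0.63)/2 = 0.81 → q = 6.5×1.485×0.81 = 7.819 m³/s
Panel 4-5: Δb = 1.6 m, d̄ = (0.98+0.35)/2 = 0.665, v̄ = (0.63+0.59)/2 = 0.61 → q = 1.6×0.665×0.61 = 0.6490 m³/s
Q = Σ q = 15.96 m³/s

16.0 m³/s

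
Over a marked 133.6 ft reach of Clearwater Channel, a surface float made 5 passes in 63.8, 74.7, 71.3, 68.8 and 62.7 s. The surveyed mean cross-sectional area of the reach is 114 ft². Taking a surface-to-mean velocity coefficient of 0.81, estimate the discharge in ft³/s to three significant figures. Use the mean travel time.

181 ft³/s

t̄ = (63.8 + 74.7 + 71.3 + 68.8 + 62.7) / 5 = 68.26 s
v_surface = L / t̄ = 133.6 / 68.26 = 1.957 ft/s
v_mean = 0.81 × 1.957 = 1.585 ft/s
Q = A × v_mean = 114 × 1.585 = 180.7 ft³/s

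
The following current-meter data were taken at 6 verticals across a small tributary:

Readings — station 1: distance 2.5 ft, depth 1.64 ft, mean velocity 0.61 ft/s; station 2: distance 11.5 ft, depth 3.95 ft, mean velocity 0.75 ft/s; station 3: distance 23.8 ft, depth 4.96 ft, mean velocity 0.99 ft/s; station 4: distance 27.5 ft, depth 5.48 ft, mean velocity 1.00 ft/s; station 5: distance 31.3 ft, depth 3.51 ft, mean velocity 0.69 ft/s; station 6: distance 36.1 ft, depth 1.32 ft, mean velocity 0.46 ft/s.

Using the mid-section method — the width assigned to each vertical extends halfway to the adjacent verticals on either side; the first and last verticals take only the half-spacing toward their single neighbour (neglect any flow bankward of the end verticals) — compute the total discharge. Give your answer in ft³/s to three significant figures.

w_1 = (11.5 − 2.5)/2 = 4.5 ft; q_1 = 0.61 × 1.64 × 4.5 = 4.502 ft³/s
w_2 = (23.8 − 2.5)/2 = 10.65 ft; q_2 = 0.75 × 3.95 × 10.65 = 31.55 ft³/s
w_3 = (27.5 − 11.5)/2 = 8 ft; q_3 = 0.99 × 4.96 × 8 = 39.28 ft³/s
w_4 = (31.3 − 23.8)/2 = 3.75 ft; q_4 = 1.00 × 5.48 × 3.75 = 20.55 ft³/s
w_5 = (36.1 − 27.5)/2 = 4.3 ft; q_5 = 0.69 × 3.51 × 4.3 = 10.41 ft³/s
w_6 = (36.1 − 31.3)/2 = 2.4 ft; q_6 = 0.46 × 1.32 × 2.4 = 1.457 ft³/s
Q = Σ qᵢ = 107.8 ft³/s

108 ft³/s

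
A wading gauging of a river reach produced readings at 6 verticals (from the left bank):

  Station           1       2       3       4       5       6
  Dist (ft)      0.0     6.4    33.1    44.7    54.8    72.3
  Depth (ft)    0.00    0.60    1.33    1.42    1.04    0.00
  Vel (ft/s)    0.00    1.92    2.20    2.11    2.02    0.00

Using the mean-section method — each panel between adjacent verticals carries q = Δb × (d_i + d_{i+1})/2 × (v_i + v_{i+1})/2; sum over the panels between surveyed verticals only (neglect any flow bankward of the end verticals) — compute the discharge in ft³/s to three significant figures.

124 ft³/s

Panel 1-2: Δb = 6.4 ft, d̄ = (0.00+0.60)/2 = 0.3, v̄ = (0.00+1.92)/2 = 0.96 → q = 6.4×0.3×0.96 = 1.843 ft³/s
Panel 2-3: Δb = 26.7 ft, d̄ = (0.60+1.33)/2 = 0.965, v̄ = (1.92+2.20)/2 = 2.06 → q = 26.7×0.965×2.06 = 53.08 ft³/s
Panel 3-4: Δb = 11.6 ft, d̄ = (1.33+1.42)/2 = 1.375, v̄ = (2.20+2.11)/2 = 2.155 → q = 11.6×1.375×2.155 = 34.37 ft³/s
Panel 4-5: Δb = 10.1 ft, d̄ = (1.42+1.04)/2 = 1.23, v̄ = (2.11+2.02)/2 = 2.065 → q = 10.1×1.23×2.065 = 25.65 ft³/s
Panel 5-6: Δb = 17.5 ft, d̄ = (1.04+0.00)/2 = 0.52, v̄ = (2.02+0.00)/2 = 1.01 → q = 17.5×0.52×1.01 = 9.191 ft³/s
Q = Σ q = 124.1 ft³/s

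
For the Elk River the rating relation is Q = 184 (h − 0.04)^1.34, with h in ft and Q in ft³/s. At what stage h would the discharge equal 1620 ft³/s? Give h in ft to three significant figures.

h − h₀ = (Q/C)^(1/b) = (1620/184)^(1/1.34) = 5.070 ft
h = 0.04 + 5.070 = 5.110 ft

5.11 ft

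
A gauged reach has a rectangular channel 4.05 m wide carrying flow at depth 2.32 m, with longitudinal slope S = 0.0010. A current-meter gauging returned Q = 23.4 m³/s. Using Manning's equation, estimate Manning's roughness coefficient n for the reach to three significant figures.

0.0134

A = b·y = 4.05 × 2.32 = 9.396 m²
P = b + 2y = 4.05 + 2×2.32 = 8.690 m
R = A/P = 9.396/8.690 = 1.081 m
n = (1/Q)·A·R^(2/3)·S^(1/2) = (1/23.4) × 9.396 × 1.053 × 0.03162 = 0.01338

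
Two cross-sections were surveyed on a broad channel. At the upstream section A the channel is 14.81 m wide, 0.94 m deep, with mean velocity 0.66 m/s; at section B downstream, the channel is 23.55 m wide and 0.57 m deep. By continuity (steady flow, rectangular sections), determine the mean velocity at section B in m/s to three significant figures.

0.684 m/s

Q = A₁V₁ = (14.81×0.94) × 0.66 = 9.188 m³/s
A₂ = 23.55 × 0.57 = 13.42 m²
V₂ = Q/A₂ = 9.188/13.42 = 0.6845 m/s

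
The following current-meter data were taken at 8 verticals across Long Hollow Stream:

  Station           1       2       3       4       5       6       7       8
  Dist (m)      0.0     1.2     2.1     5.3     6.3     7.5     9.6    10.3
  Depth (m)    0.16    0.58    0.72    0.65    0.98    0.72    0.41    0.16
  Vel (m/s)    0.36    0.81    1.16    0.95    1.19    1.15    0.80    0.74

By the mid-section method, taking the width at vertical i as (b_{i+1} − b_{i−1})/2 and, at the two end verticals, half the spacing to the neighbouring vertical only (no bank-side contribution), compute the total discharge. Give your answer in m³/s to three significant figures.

w_1 = (1.2 − 0.0)/2 = 0.6 m; q_1 = 0.36 × 0.16 × 0.6 = 0.03456 m³/s
w_2 = (2.1 − 0.0)/2 = 1.05 m; q_2 = 0.81 × 0.58 × 1.05 = 0.4933 m³/s
w_3 = (5.3 − 1.2)/2 = 2.05 m; q_3 = 1.16 × 0.72 × 2.05 = 1.712 m³/s
w_4 = (6.3 − 2.1)/2 = 2.1 m; q_4 = 0.95 × 0.65 × 2.1 = 1.297 m³/s
w_5 = (7.5 − 5.3)/2 = 1.1 m; q_5 = 1.19 × 0.98 × 1.1 = 1.283 m³/s
w_6 = (9.6 − 6.3)/2 = 1.65 m; q_6 = 1.15 × 0.72 × 1.65 = 1.366 m³/s
w_7 = (10.3 − 7.5)/2 = 1.4 m; q_7 = 0.80 × 0.41 × 1.4 = 0.4592 m³/s
w_8 = (10.3 − 9.6)/2 = 0.35 m; q_8 = 0.74 × 0.16 × 0.35 = 0.04144 m³/s
Q = Σ qᵢ = 6.686 m³/s

6.69 m³/s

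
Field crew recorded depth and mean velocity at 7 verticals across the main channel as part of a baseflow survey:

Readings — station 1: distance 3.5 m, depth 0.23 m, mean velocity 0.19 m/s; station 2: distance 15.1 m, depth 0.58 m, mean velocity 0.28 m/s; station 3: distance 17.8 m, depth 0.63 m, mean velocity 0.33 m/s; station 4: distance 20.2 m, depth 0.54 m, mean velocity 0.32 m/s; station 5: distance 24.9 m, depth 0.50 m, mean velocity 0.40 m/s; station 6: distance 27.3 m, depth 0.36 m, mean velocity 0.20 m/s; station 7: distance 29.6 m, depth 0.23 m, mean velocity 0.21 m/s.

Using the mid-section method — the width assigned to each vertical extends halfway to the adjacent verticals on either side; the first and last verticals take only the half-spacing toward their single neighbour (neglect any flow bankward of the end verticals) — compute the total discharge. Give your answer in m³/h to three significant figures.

12600 m³/h

w_1 = (15.1 − 3.5)/2 = 5.8 m; q_1 = 0.19 × 0.23 × 5.8 = 0.2535 m³/s
w_2 = (17.8 − 3.5)/2 = 7.15 m; q_2 = 0.28 × 0.58 × 7.15 = 1.161 m³/s
w_3 = (20.2 − 15.1)/2 = 2.55 m; q_3 = 0.33 × 0.63 × 2.55 = 0.5301 m³/s
w_4 = (24.9 − 17.8)/2 = 3.55 m; q_4 = 0.32 × 0.54 × 3.55 = 0.6134 m³/s
w_5 = (27.3 − 20.2)/2 = 3.55 m; q_5 = 0.40 × 0.50 × 3.55 = 0.7100 m³/s
w_6 = (29.6 − 24.9)/2 = 2.35 m; q_6 = 0.20 × 0.36 × 2.35 = 0.1692 m³/s
w_7 = (29.6 − 27.3)/2 = 1.15 m; q_7 = 0.21 × 0.23 × 1.15 = 0.05555 m³/s
Q = Σ qᵢ = 3.493 m³/s
= 3.493 × 3600 = 12570 m³/h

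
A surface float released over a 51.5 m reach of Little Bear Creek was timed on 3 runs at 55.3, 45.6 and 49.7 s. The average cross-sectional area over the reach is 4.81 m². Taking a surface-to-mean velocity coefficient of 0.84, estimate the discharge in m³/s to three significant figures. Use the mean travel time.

t̄ = (55.3 + 45.6 + 49.7) / 3 = 50.2 s
v_surface = L / t̄ = 51.5 / 50.2 = 1.026 m/s
v_mean = 0.84 × 1.026 = 0.8618 m/s
Q = A × v_mean = 4.81 × 0.8618 = 4.145 m³/s

4.15 m³/s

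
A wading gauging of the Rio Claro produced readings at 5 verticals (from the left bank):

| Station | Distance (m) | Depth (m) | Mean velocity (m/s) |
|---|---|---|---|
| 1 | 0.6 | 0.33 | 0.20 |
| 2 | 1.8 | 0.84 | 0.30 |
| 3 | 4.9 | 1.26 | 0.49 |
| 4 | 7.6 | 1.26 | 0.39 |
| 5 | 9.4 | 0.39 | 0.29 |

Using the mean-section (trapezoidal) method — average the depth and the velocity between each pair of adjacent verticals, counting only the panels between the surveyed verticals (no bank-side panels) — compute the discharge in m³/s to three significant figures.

Panel 1-2: Δb = 1.2 m, d̄ = (0.33+0.84)/2 = 0.585, v̄ = (0.20+0.30)/2 = 0.25 → q = 1.2×0.585×0.25 = 0.1755 m³/s
Panel 2-3: Δb = 3.1 m, d̄ = (0.84+1.26)/2 = 1.05, v̄ = (0.30+0.49)/2 = 0.395 → q = 3.1×1.05×0.395 = 1.286 m³/s
Panel 3-4: Δb = 2.7 m, d̄ = (1.26+1.26)/2 = 1.26, v̄ = (0.49+0.39)/2 = 0.44 → q = 2.7×1.26×0.44 = 1.497 m³/s
Panel 4-5: Δb = 1.8 m, d̄ = (1.26+0.39)/2 = 0.825, v̄ = (0.39+0.29)/2 = 0.34 → q = 1.8×0.825×0.34 = 0.5049 m³/s
Q = Σ q = 3.463 m³/s

3.46 m³/s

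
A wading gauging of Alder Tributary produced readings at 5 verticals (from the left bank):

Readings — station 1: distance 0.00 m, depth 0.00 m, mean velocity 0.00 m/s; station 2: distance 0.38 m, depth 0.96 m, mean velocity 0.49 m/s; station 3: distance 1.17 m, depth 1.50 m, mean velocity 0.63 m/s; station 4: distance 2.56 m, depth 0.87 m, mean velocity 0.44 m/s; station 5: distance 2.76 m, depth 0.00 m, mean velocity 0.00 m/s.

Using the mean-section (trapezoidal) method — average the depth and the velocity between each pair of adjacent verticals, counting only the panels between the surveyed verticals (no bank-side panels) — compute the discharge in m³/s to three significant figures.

Panel 1-2: Δb = 0.38 m, d̄ = (0.00+0.96)/2 = 0.48, v̄ = (0.00+0.49)/2 = 0.245 → q = 0.38×0.48×0.245 = 0.04469 m³/s
Panel 2-3: Δb = 0.79 m, d̄ = (0.96+1.50)/2 = 1.23, v̄ = (0.49+0.63)/2 = 0.56 → q = 0.79×1.23×0.56 = 0.5442 m³/s
Panel 3-4: Δb = 1.39 m, d̄ = (1.50+0.87)/2 = 1.185, v̄ = (0.63+0.44)/2 = 0.535 → q = 1.39×1.185×0.535 = 0.8812 m³/s
Panel 4-5: Δb = 0.2 m, d̄ = (0.87+0.00)/2 = 0.435, v̄ = (0.44+0.00)/2 = 0.22 → q = 0.2×0.435×0.22 = 0.01914 m³/s
Q = Σ q = 1.489 m³/s

1.49 m³/s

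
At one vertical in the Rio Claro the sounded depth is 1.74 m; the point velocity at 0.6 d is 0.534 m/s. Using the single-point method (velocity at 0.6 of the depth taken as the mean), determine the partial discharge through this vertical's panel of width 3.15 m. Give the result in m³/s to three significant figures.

v̄ = v₀.₆ = 0.534 m/s
q = v̄ × d × w = 0.5340 × 1.74 × 3.15 = 2.927 m³/s

2.93 m³/s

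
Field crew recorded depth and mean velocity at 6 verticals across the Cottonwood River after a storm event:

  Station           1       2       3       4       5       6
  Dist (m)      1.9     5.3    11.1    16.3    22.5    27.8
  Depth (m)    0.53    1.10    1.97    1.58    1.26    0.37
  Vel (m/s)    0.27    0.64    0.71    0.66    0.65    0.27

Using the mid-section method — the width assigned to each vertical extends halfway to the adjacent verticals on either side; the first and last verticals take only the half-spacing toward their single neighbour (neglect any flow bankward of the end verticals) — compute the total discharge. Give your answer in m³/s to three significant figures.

22.1 m³/s

w_1 = (5.3 − 1.9)/2 = 1.7 m; q_1 = 0.27 × 0.53 × 1.7 = 0.2433 m³/s
w_2 = (11.1 − 1.9)/2 = 4.6 m; q_2 = 0.64 × 1.10 × 4.6 = 3.238 m³/s
w_3 = (16.3 − 5.3)/2 = 5.5 m; q_3 = 0.71 × 1.97 × 5.5 = 7.693 m³/s
w_4 = (22.5 − 11.1)/2 = 5.7 m; q_4 = 0.66 × 1.58 × 5.7 = 5.944 m³/s
w_5 = (27.8 − 16.3)/2 = 5.75 m; q_5 = 0.65 × 1.26 × 5.75 = 4.709 m³/s
w_6 = (27.8 − 22.5)/2 = 2.65 m; q_6 = 0.27 × 0.37 × 2.65 = 0.2647 m³/s
Q = Σ qᵢ = 22.09 m³/s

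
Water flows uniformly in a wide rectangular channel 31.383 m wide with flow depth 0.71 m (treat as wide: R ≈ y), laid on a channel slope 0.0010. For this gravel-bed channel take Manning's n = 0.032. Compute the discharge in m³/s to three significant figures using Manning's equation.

A = b·y = 31.383 × 0.71 = 22.28 m²
Wide channel: R ≈ y = 0.71 m
Q = (1/n)·A·R^(2/3)·S^(1/2) = (1/0.032) × 22.28 × 0.7100^(2/3) × 0.0010^(1/2) = 17.52 m³/s

17.5 m³/s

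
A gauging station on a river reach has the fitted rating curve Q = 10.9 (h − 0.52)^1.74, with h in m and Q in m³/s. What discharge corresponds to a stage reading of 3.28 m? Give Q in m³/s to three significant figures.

Q = 10.9 × (3.28 − 0.52)^1.74 = 10.9 × 2.76^1.74 = 63.77 m³/s

63.8 m³/s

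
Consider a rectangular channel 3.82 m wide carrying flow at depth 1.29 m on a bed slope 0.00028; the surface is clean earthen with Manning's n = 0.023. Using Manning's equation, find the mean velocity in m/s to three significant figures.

0.611 m/s

A = b·y = 3.82 × 1.29 = 4.928 m²
P = b + 2y = 3.82 + 2×1.29 = 6.400 m
R = A/P = 4.928/6.400 = 0.7700 m
Q = (1/n)·A·R^(2/3)·S^(1/2) = (1/0.023) × 4.928 × 0.7700^(2/3) × 0.00028^(1/2) = 3.012 m³/s
V = Q/A = 3.012/4.928 = 0.6112 m/s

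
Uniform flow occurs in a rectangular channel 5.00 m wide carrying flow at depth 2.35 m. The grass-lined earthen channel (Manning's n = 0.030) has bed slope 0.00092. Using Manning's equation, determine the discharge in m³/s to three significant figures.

A = b·y = 5.00 × 2.35 = 11.75 m²
P = b + 2y = 5.00 + 2×2.35 = 9.700 m
R = A/P = 11.75/9.700 = 1.211 m
Q = (1/n)·A·R^(2/3)·S^(1/2) = (1/0.030) × 11.75 × 1.211^(2/3) × 0.00092^(1/2) = 13.50 m³/s

13.5 m³/s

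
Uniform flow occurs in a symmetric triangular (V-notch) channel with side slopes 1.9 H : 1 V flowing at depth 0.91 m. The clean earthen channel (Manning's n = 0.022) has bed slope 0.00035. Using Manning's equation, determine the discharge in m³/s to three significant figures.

A = z·y² = 1.9×0.91² = 1.573 m²
P = 2y√(1+z²) = 2×0.91×√(1+1.9²) = 3.908 m
R = A/P = 1.573/3.908 = 0.4026 m
Q = (1/n)·A·R^(2/3)·S^(1/2) = (1/0.022) × 1.573 × 0.4026^(2/3) × 0.00035^(1/2) = 0.7296 m³/s

0.730 m³/s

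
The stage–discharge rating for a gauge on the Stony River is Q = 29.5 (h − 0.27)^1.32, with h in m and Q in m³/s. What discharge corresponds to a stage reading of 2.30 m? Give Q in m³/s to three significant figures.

75.1 m³/s

Q = 29.5 × (2.30 − 0.27)^1.32 = 29.5 × 2.03^1.32 = 75.11 m³/s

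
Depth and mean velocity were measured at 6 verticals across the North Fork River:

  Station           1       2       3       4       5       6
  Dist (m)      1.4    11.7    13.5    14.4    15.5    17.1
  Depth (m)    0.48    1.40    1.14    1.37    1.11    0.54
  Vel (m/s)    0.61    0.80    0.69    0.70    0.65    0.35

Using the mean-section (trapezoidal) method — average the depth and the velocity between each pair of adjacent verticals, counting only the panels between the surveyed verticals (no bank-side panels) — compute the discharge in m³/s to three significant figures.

10.9 m³/s

Panel 1-2: Δb = 10.3 m, d̄ = (0.48+1.40)/2 = 0.94, v̄ = (0.61+0.80)/2 = 0.705 → q = 10.3×0.94×0.705 = 6.826 m³/s
Panel 2-3: Δb = 1.8 m, d̄ = (1.40+1.14)/2 = 1.27, v̄ = (0.80+0.69)/2 = 0.745 → q = 1.8×1.27×0.745 = 1.703 m³/s
Panel 3-4: Δb = 0.9 m, d̄ = (1.14+1.37)/2 = 1.255, v̄ = (0.69+0.70)/2 = 0.695 → q = 0.9×1.255×0.695 = 0.7850 m³/s
Panel 4-5: Δb = 1.1 m, d̄ = (1.37+1.11)/2 = 1.24, v̄ = (0.70+0.65)/2 = 0.675 → q = 1.1×1.24×0.675 = 0.9207 m³/s
Panel 5-6: Δb = 1.6 m, d̄ = (1.11+0.54)/2 = 0.825, v̄ = (0.65+0.35)/2 = 0.5 → q = 1.6×0.825×0.5 = 0.6600 m³/s
Q = Σ q = 10.89 m³/s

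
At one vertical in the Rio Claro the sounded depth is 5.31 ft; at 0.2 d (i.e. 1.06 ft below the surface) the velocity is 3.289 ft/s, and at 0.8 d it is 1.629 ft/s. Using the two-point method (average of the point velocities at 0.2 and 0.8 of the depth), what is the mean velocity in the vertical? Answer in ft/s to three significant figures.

2.46 ft/s

v̄ = (3.289 + 1.629) / 2 = 2.459 ft/s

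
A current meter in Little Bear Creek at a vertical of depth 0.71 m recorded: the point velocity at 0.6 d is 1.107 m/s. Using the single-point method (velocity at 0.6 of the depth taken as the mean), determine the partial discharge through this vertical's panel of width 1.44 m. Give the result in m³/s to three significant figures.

v̄ = v₀.₆ = 1.107 m/s
q = v̄ × d × w = 1.107 × 0.71 × 1.44 = 1.132 m³/s

1.13 m³/s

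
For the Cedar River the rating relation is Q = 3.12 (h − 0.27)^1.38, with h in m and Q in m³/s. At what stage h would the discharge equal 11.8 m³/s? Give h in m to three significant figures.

h − h₀ = (Q/C)^(1/b) = (11.8/3.12)^(1/1.38) = 2.622 m
h = 0.27 + 2.622 = 2.892 m

2.89 m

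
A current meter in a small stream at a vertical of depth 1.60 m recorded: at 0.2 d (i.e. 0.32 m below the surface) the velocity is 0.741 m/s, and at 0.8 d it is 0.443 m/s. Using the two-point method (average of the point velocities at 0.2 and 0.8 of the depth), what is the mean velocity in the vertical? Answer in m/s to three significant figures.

v̄ = (0.741 + 0.443) / 2 = 0.5920 m/s

0.592 m/s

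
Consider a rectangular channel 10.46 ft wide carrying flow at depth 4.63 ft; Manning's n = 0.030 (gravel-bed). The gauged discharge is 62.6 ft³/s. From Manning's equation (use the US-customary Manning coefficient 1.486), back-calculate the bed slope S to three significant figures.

0.000206

A = b·y = 10.46 × 4.63 = 48.43 ft²
P = b + 2y = 10.46 + 2×4.63 = 19.72 ft
R = A/P = 48.43/19.72 = 2.456 ft
S = (Q·n / (1.486·A·R^(2/3)))² = (62.6×0.030 / (1.486×48.43×1.820))² = 0.0002055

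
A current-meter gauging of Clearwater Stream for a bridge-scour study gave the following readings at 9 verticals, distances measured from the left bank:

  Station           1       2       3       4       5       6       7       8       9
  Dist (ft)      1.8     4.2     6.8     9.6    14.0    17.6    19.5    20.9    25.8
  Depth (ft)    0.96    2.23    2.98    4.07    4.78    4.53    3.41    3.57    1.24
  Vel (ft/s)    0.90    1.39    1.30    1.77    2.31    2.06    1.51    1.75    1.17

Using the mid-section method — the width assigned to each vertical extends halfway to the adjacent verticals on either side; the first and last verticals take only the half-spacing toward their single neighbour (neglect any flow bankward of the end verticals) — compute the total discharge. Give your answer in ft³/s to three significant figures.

147 ft³/s

w_1 = (4.2 − 1.8)/2 = 1.2 ft; q_1 = 0.90 × 0.96 × 1.2 = 1.037 ft³/s
w_2 = (6.8 − 1.8)/2 = 2.5 ft; q_2 = 1.39 × 2.23 × 2.5 = 7.749 ft³/s
w_3 = (9.6 − 4.2)/2 = 2.7 ft; q_3 = 1.30 × 2.98 × 2.7 = 10.46 ft³/s
w_4 = (14.0 − 6.8)/2 = 3.6 ft; q_4 = 1.77 × 4.07 × 3.6 = 25.93 ft³/s
w_5 = (17.6 − 9.6)/2 = 4 ft; q_5 = 2.31 × 4.78 × 4 = 44.17 ft³/s
w_6 = (19.5 − 14.0)/2 = 2.75 ft; q_6 = 2.06 × 4.53 × 2.75 = 25.66 ft³/s
w_7 = (20.9 − 17.6)/2 = 1.65 ft; q_7 = 1.51 × 3.41 × 1.65 = 8.496 ft³/s
w_8 = (25.8 − 19.5)/2 = 3.15 ft; q_8 = 1.75 × 3.57 × 3.15 = 19.68 ft³/s
w_9 = (25.8 − 20.9)/2 = 2.45 ft; q_9 = 1.17 × 1.24 × 2.45 = 3.554 ft³/s
Q = Σ qᵢ = 146.7 ft³/s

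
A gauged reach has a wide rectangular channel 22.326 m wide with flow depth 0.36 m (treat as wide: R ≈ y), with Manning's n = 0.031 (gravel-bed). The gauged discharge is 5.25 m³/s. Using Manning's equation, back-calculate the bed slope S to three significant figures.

A = b·y = 22.326 × 0.36 = 8.037 m²
Wide channel: R ≈ y = 0.36 m
S = (Q·n / (1·A·R^(2/3)))² = (5.25×0.031 / (1×8.037×0.5061))² = 0.001601

0.00160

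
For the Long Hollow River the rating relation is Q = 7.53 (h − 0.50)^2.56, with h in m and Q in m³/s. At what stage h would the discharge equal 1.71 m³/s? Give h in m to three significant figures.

h − h₀ = (Q/C)^(1/b) = (1.71/7.53)^(1/2.56) = 0.5604 m
h = 0.50 + 0.5604 = 1.060 m

1.06 m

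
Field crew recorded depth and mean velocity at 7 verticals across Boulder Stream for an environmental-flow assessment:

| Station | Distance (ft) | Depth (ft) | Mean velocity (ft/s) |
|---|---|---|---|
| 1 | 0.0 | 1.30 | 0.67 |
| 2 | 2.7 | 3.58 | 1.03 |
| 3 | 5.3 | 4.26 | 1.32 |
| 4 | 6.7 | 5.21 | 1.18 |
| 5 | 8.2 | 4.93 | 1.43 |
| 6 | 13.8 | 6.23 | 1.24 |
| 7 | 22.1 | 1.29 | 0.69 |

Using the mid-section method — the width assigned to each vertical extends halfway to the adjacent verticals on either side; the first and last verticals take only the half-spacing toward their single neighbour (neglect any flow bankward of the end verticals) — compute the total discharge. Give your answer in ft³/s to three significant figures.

w_1 = (2.7 − 0.0)/2 = 1.35 ft; q_1 = 0.67 × 1.30 × 1.35 = 1.176 ft³/s
w_2 = (5.3 − 0.0)/2 = 2.65 ft; q_2 = 1.03 × 3.58 × 2.65 = 9.772 ft³/s
w_3 = (6.7 − 2.7)/2 = 2 ft; q_3 = 1.32 × 4.26 × 2 = 11.25 ft³/s
w_4 = (8.2 − 5.3)/2 = 1.45 ft; q_4 = 1.18 × 5.21 × 1.45 = 8.914 ft³/s
w_5 = (13.8 − 6.7)/2 = 3.55 ft; q_5 = 1.43 × 4.93 × 3.55 = 25.03 ft³/s
w_6 = (22.1 − 8.2)/2 = 6.95 ft; q_6 = 1.24 × 6.23 × 6.95 = 53.69 ft³/s
w_7 = (22.1 − 13.8)/2 = 4.15 ft; q_7 = 0.69 × 1.29 × 4.15 = 3.694 ft³/s
Q = Σ qᵢ = 113.5 ft³/s

114 ft³/s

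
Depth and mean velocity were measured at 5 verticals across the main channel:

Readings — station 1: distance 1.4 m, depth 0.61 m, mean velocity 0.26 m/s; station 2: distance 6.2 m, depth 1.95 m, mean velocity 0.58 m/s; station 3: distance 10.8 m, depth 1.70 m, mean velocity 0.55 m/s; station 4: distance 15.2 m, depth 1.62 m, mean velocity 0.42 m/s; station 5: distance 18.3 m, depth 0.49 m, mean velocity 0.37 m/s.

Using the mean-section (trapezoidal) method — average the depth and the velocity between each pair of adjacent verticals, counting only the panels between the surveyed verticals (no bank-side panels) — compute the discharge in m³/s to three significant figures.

12.2 m³/s

Panel 1-2: Δb = 4.8 m, d̄ = (0.61+1.95)/2 = 1.28, v̄ = (0.26+0.58)/2 = 0.42 → q = 4.8×1.28×0.42 = 2.580 m³/s
Panel 2-3: Δb = 4.6 m, d̄ = (1.95+1.70)/2 = 1.825, v̄ = (0.58+0.55)/2 = 0.565 → q = 4.6×1.825×0.565 = 4.743 m³/s
Panel 3-4: Δb = 4.4 m, d̄ = (1.70+1.62)/2 = 1.66, v̄ = (0.55+0.42)/2 = 0.485 → q = 4.4×1.66×0.485 = 3.542 m³/s
Panel 4-5: Δb = 3.1 m, d̄ = (1.62+0.49)/2 = 1.055, v̄ = (0.42+0.37)/2 = 0.395 → q = 3.1×1.055×0.395 = 1.292 m³/s
Q = Σ q = 12.16 m³/s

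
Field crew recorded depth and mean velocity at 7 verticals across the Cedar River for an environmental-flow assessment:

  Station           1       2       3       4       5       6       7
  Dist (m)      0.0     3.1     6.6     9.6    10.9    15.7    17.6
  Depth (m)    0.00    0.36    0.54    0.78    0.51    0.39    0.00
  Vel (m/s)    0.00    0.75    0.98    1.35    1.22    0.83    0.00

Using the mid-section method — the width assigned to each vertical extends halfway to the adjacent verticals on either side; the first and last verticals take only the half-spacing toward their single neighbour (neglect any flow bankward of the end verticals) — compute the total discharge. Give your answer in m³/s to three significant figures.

7.86 m³/s

w_2 = (6.6 − 0.0)/2 = 3.3 m; q_2 = 0.75 × 0.36 × 3.3 = 0.8910 m³/s
w_3 = (9.6 − 3.1)/2 = 3.25 m; q_3 = 0.98 × 0.54 × 3.25 = 1.720 m³/s
w_4 = (10.9 − 6.6)/2 = 2.15 m; q_4 = 1.35 × 0.78 × 2.15 = 2.264 m³/s
w_5 = (15.7 − 9.6)/2 = 3.05 m; q_5 = 1.22 × 0.51 × 3.05 = 1.898 m³/s
w_6 = (17.6 − 10.9)/2 = 3.35 m; q_6 = 0.83 × 0.39 × 3.35 = 1.084 m³/s
Stations 1, 7 contribute zero (depth or velocity is 0).
Q = Σ qᵢ = 7.857 m³/s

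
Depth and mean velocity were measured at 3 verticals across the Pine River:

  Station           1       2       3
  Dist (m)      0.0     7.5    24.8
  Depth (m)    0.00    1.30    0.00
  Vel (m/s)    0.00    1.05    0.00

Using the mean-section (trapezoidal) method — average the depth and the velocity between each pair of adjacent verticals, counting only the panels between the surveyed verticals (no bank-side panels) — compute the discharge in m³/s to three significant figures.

8.46 m³/s

Panel 1-2: Δb = 7.5 m, d̄ = (0.00+1.30)/2 = 0.65, v̄ = (0.00+1.05)/2 = 0.525 → q = 7.5×0.65×0.525 = 2.559 m³/s
Panel 2-3: Δb = 17.3 m, d̄ = (1.30+0.00)/2 = 0.65, v̄ = (1.05+0.00)/2 = 0.525 → q = 17.3×0.65×0.525 = 5.904 m³/s
Q = Σ q = 8.463 m³/s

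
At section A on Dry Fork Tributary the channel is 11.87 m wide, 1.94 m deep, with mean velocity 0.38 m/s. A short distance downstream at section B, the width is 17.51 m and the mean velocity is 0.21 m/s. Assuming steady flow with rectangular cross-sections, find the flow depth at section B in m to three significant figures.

Q = A₁V₁ = (11.87×1.94) × 0.38 = 8.751 m³/s
d₂ = Q/(b₂ V₂) = 8.751/(17.51×0.21) = 2.380 m

2.38 m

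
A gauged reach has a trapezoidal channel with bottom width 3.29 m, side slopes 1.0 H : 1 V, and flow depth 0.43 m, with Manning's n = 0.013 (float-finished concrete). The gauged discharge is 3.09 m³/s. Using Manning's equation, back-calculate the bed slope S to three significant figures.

0.00251

A = (b + z·y)·y = (3.29 + 1.0×0.43)×0.43 = 1.600 m²
P = b + 2y√(1+z²) = 3.29 + 2×0.43×√(1+1.0²) = 4.506 m
R = A/P = 1.600/4.506 = 0.3550 m
S = (Q·n / (1·A·R^(2/3)))² = (3.09×0.013 / (1×1.600×0.5013))² = 0.002509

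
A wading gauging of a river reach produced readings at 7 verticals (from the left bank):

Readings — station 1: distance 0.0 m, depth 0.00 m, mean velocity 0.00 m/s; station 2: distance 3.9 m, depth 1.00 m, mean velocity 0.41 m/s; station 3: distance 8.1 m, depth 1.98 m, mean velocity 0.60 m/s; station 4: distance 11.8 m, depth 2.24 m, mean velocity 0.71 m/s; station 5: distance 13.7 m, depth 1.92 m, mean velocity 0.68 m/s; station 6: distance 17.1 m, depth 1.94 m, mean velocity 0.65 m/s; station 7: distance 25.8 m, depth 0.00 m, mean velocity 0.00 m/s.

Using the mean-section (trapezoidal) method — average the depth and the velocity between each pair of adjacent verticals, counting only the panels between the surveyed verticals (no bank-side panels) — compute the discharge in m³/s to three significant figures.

Panel 1-2: Δb = 3.9 m, d̄ = (0.00+1.00)/2 = 0.5, v̄ = (0.00+0.41)/2 = 0.205 → q = 3.9×0.5×0.205 = 0.3998 m³/s
Panel 2-3: Δb = 4.2 m, d̄ = (1.00+1.98)/2 = 1.49, v̄ = (0.41+0.60)/2 = 0.505 → q = 4.2×1.49×0.505 = 3.160 m³/s
Panel 3-4: Δb = 3.7 m, d̄ = (1.98+2.24)/2 = 2.11, v̄ = (0.60+0.71)/2 = 0.655 → q = 3.7×2.11×0.655 = 5.114 m³/s
Panel 4-5: Δb = 1.9 m, d̄ = (2.24+1.92)/2 = 2.08, v̄ = (0.71+0.68)/2 = 0.695 → q = 1.9×2.08×0.695 = 2.747 m³/s
Panel 5-6: Δb = 3.4 m, d̄ = (1.92+1.94)/2 = 1.93, v̄ = (0.68+0.65)/2 = 0.665 → q = 3.4×1.93×0.665 = 4.364 m³/s
Panel 6-7: Δb = 8.7 m, d̄ = (1.94+0.00)/2 = 0.97, v̄ = (0.65+0.00)/2 = 0.325 → q = 8.7×0.97×0.325 = 2.743 m³/s
Q = Σ q = 18.53 m³/s

18.5 m³/s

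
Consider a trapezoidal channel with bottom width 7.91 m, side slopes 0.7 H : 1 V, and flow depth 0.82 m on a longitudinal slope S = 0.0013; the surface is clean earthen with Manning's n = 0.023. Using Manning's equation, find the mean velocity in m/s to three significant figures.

1.24 m/s

A = (b + z·y)·y = (7.91 + 0.7×0.82)×0.82 = 6.957 m²
P = b + 2y√(1+z²) = 7.91 + 2×0.82×√(1+0.7²) = 9.912 m
R = A/P = 6.957/9.912 = 0.7019 m
Q = (1/n)·A·R^(2/3)·S^(1/2) = (1/0.023) × 6.957 × 0.7019^(2/3) × 0.0013^(1/2) = 8.613 m³/s
V = Q/A = 8.613/6.957 = 1.238 m/s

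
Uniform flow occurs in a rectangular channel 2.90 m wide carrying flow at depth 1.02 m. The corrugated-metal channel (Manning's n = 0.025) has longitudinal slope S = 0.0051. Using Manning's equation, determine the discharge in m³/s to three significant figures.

6.00 m³/s

A = b·y = 2.90 × 1.02 = 2.958 m²
P = b + 2y = 2.90 + 2×1.02 = 4.940 m
R = A/P = 2.958/4.940 = 0.5988 m
Q = (1/n)·A·R^(2/3)·S^(1/2) = (1/0.025) × 2.958 × 0.5988^(2/3) × 0.0051^(1/2) = 6.003 m³/s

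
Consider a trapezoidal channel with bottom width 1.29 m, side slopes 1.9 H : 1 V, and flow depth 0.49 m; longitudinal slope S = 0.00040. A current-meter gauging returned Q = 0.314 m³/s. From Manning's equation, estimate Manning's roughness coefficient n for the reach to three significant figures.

0.0325

A = (b + z·y)·y = (1.29 + 1.9×0.49)×0.49 = 1.088 m²
P = b + 2y√(1+z²) = 1.29 + 2×0.49×√(1+1.9²) = 3.394 m
R = A/P = 1.088/3.394 = 0.3206 m
n = (1/Q)·A·R^(2/3)·S^(1/2) = (1/0.314) × 1.088 × 0.4685 × 0.02000 = 0.03247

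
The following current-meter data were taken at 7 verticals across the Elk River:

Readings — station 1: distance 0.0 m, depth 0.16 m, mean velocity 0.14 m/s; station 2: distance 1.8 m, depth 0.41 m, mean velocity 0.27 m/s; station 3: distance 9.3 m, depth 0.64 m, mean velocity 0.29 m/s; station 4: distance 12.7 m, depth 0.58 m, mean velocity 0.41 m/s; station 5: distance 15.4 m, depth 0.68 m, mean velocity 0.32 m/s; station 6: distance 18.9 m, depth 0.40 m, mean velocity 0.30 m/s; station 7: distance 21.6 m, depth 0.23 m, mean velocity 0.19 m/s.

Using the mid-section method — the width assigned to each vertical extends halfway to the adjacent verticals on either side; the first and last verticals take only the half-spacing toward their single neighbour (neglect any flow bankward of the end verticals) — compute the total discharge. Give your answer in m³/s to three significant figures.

w_1 = (1.8 − 0.0)/2 = 0.9 m; q_1 = 0.14 × 0.16 × 0.9 = 0.02016 m³/s
w_2 = (9.3 − 0.0)/2 = 4.65 m; q_2 = 0.27 × 0.41 × 4.65 = 0.5148 m³/s
w_3 = (12.7 − 1.8)/2 = 5.45 m; q_3 = 0.29 × 0.64 × 5.45 = 1.012 m³/s
w_4 = (15.4 − 9.3)/2 = 3.05 m; q_4 = 0.41 × 0.58 × 3.05 = 0.7253 m³/s
w_5 = (18.9 − 12.7)/2 = 3.1 m; q_5 = 0.32 × 0.68 × 3.1 = 0.6746 m³/s
w_6 = (21.6 − 15.4)/2 = 3.1 m; q_6 = 0.30 × 0.40 × 3.1 = 0.3720 m³/s
w_7 = (21.6 − 18.9)/2 = 1.35 m; q_7 = 0.19 × 0.23 × 1.35 = 0.05900 m³/s
Q = Σ qᵢ = 3.377 m³/s

3.38 m³/s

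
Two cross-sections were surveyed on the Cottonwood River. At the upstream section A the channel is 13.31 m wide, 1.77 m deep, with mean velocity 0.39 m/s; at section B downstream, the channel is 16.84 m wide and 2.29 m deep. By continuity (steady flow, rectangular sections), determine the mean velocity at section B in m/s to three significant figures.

Q = A₁V₁ = (13.31×1.77) × 0.39 = 9.188 m³/s
A₂ = 16.84 × 2.29 = 38.56 m²
V₂ = Q/A₂ = 9.188/38.56 = 0.2383 m/s

0.238 m/s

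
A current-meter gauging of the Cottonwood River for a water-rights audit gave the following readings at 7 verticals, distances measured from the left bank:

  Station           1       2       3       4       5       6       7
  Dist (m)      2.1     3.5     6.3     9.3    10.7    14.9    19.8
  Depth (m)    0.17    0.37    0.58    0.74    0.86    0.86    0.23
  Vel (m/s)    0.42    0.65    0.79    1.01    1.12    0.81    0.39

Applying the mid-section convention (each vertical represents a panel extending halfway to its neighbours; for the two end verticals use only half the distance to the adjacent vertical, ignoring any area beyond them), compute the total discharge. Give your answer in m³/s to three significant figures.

w_1 = (3.5 − 2.1)/2 = 0.7 m; q_1 = 0.42 × 0.17 × 0.7 = 0.04998 m³/s
w_2 = (6.3 − 2.1)/2 = 2.1 m; q_2 = 0.65 × 0.37 × 2.1 = 0.5051 m³/s
w_3 = (9.3 − 3.5)/2 = 2.9 m; q_3 = 0.79 × 0.58 × 2.9 = 1.329 m³/s
w_4 = (10.7 − 6.3)/2 = 2.2 m; q_4 = 1.01 × 0.74 × 2.2 = 1.644 m³/s
w_5 = (14.9 − 9.3)/2 = 2.8 m; q_5 = 1.12 × 0.86 × 2.8 = 2.697 m³/s
w_6 = (19.8 − 10.7)/2 = 4.55 m; q_6 = 0.81 × 0.86 × 4.55 = 3.170 m³/s
w_7 = (19.8 − 14.9)/2 = 2.45 m; q_7 = 0.39 × 0.23 × 2.45 = 0.2198 m³/s
Q = Σ qᵢ = 9.614 m³/s

9.61 m³/s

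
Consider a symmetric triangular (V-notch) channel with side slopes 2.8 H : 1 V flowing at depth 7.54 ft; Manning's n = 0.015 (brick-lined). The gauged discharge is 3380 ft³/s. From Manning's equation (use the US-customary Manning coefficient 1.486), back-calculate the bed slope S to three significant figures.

0.00848

A = z·y² = 2.8×7.54² = 159.2 ft²
P = 2y√(1+z²) = 2×7.54×√(1+2.8²) = 44.84 ft
R = A/P = 159.2/44.84 = 3.550 ft
S = (Q·n / (1.486·A·R^(2/3)))² = (3380×0.015 / (1.486×159.2×2.327))² = 0.008482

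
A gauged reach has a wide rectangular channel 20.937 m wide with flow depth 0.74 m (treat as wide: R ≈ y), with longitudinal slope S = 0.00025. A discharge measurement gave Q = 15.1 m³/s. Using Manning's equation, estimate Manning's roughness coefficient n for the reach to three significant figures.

0.0133

A = b·y = 20.937 × 0.74 = 15.49 m²
Wide channel: R ≈ y = 0.74 m
n = (1/Q)·A·R^(2/3)·S^(1/2) = (1/15.1) × 15.49 × 0.8181 × 0.01581 = 0.01327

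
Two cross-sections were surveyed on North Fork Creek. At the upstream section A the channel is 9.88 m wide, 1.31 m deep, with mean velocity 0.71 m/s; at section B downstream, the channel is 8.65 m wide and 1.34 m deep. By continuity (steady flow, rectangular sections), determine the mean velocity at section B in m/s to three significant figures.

Q = A₁V₁ = (9.88×1.31) × 0.71 = 9.189 m³/s
A₂ = 8.65 × 1.34 = 11.59 m²
V₂ = Q/A₂ = 9.189/11.59 = 0.7928 m/s

0.793 m/s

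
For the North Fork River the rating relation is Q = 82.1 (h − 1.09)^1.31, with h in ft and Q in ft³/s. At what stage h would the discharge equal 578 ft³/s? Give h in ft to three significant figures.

h − h₀ = (Q/C)^(1/b) = (578/82.1)^(1/1.31) = 4.436 ft
h = 1.09 + 4.436 = 5.526 ft

5.53 ft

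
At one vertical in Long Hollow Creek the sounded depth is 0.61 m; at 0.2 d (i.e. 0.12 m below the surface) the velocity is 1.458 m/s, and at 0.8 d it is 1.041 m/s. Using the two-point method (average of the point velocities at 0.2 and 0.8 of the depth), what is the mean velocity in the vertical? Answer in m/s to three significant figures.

v̄ = (1.458 + 1.041) / 2 = 1.250 m/s

1.25 m/s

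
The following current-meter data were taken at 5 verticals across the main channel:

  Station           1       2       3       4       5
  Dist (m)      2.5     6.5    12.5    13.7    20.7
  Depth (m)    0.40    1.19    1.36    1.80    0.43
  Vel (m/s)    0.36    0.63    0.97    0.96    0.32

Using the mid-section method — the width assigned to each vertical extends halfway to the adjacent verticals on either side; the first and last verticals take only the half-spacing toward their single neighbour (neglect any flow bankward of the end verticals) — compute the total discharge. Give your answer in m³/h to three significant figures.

58900 m³/h

w_1 = (6.5 − 2.5)/2 = 2 m; q_1 = 0.36 × 0.40 × 2 = 0.2880 m³/s
w_2 = (12.5 − 2.5)/2 = 5 m; q_2 = 0.63 × 1.19 × 5 = 3.749 m³/s
w_3 = (13.7 − 6.5)/2 = 3.6 m; q_3 = 0.97 × 1.36 × 3.6 = 4.749 m³/s
w_4 = (20.7 − 12.5)/2 = 4.1 m; q_4 = 0.96 × 1.80 × 4.1 = 7.085 m³/s
w_5 = (20.7 − 13.7)/2 = 3.5 m; q_5 = 0.32 × 0.43 × 3.5 = 0.4816 m³/s
Q = Σ qᵢ = 16.35 m³/s
= 16.35 × 3600 = 58870 m³/h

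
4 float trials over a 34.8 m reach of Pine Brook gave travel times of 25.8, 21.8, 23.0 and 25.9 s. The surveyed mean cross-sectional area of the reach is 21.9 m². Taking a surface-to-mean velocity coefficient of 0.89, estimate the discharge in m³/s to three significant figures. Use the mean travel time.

28.1 m³/s

t̄ = (25.8 + 21.8 + 23.0 + 25.9) / 4 = 24.125 s
v_surface = L / t̄ = 34.8 / 24.125 = 1.442 m/s
v_mean = 0.89 × 1.442 = 1.284 m/s
Q = A × v_mean = 21.9 × 1.284 = 28.12 m³/s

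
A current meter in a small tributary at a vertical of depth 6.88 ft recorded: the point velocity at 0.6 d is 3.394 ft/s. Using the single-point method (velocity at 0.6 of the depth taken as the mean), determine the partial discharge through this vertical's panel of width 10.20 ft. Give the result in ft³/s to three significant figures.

v̄ = v₀.₆ = 3.394 ft/s
q = v̄ × d × w = 3.394 × 6.88 × 10.20 = 238.2 ft³/s

238 ft³/s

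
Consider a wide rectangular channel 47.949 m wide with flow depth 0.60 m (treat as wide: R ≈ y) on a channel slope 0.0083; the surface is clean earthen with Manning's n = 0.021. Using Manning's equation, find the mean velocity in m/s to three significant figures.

3.09 m/s

A = b·y = 47.949 × 0.60 = 28.77 m²
Wide channel: R ≈ y = 0.60 m
Q = (1/n)·A·R^(2/3)·S^(1/2) = (1/0.021) × 28.77 × 0.6000^(2/3) × 0.0083^(1/2) = 88.79 m³/s
V = Q/A = 88.79/28.77 = 3.086 m/s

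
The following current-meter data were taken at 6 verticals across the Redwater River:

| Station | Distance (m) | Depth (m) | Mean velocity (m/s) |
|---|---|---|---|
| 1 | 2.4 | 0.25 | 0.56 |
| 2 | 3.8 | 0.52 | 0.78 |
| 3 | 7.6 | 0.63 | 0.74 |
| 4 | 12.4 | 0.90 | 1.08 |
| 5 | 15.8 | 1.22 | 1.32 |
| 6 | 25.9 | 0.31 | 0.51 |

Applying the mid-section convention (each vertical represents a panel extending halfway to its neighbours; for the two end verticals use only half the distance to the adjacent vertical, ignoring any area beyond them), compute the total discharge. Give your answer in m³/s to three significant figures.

18.8 m³/s

w_1 = (3.8 − 2.4)/2 = 0.7 m; q_1 = 0.56 × 0.25 × 0.7 = 0.09800 m³/s
w_2 = (7.6 − 2.4)/2 = 2.6 m; q_2 = 0.78 × 0.52 × 2.6 = 1.055 m³/s
w_3 = (12.4 − 3.8)/2 = 4.3 m; q_3 = 0.74 × 0.63 × 4.3 = 2.005 m³/s
w_4 = (15.8 − 7.6)/2 = 4.1 m; q_4 = 1.08 × 0.90 × 4.1 = 3.985 m³/s
w_5 = (25.9 − 12.4)/2 = 6.75 m; q_5 = 1.32 × 1.22 × 6.75 = 10.87 m³/s
w_6 = (25.9 − 15.8)/2 = 5.05 m; q_6 = 0.51 × 0.31 × 5.05 = 0.7984 m³/s
Q = Σ qᵢ = 18.81 m³/s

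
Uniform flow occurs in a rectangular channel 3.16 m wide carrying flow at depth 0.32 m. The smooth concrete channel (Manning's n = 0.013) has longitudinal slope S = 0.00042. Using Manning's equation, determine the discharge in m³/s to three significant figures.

A = b·y = 3.16 × 0.32 = 1.011 m²
P = b + 2y = 3.16 + 2×0.32 = 3.800 m
R = A/P = 1.011/3.800 = 0.2661 m
Q = (1/n)·A·R^(2/3)·S^(1/2) = (1/0.013) × 1.011 × 0.2661^(2/3) × 0.00042^(1/2) = 0.6595 m³/s

0.660 m³/s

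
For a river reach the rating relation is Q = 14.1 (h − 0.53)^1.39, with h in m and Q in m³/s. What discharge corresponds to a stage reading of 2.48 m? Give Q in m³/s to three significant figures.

Q = 14.1 × (2.48 − 0.53)^1.39 = 14.1 × 1.95^1.39 = 35.68 m³/s

35.7 m³/s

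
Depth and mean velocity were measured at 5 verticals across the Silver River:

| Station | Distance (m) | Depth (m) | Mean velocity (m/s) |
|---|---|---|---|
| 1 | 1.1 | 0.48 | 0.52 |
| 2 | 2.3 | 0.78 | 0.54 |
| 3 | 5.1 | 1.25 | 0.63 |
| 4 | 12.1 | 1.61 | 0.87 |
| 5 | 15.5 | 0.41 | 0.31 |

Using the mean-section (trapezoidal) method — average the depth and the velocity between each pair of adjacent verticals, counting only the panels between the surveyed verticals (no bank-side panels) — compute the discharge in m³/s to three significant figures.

11.6 m³/s

Panel 1-2: Δb = 1.2 m, d̄ = (0.48+0.78)/2 = 0.63, v̄ = (0.52+0.54)/2 = 0.53 → q = 1.2×0.63×0.53 = 0.4007 m³/s
Panel 2-3: Δb = 2.8 m, d̄ = (0.78+1.25)/2 = 1.015, v̄ = (0.54+0.63)/2 = 0.585 → q = 2.8×1.015×0.585 = 1.663 m³/s
Panel 3-4: Δb = 7 m, d̄ = (1.25+1.61)/2 = 1.43, v̄ = (0.63+0.87)/2 = 0.75 → q = 7×1.43×0.75 = 7.508 m³/s
Panel 4-5: Δb = 3.4 m, d̄ = (1.61+0.41)/2 = 1.01, v̄ = (0.87+0.31)/2 = 0.59 → q = 3.4×1.01×0.59 = 2.026 m³/s
Q = Σ q = 11.60 m³/s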